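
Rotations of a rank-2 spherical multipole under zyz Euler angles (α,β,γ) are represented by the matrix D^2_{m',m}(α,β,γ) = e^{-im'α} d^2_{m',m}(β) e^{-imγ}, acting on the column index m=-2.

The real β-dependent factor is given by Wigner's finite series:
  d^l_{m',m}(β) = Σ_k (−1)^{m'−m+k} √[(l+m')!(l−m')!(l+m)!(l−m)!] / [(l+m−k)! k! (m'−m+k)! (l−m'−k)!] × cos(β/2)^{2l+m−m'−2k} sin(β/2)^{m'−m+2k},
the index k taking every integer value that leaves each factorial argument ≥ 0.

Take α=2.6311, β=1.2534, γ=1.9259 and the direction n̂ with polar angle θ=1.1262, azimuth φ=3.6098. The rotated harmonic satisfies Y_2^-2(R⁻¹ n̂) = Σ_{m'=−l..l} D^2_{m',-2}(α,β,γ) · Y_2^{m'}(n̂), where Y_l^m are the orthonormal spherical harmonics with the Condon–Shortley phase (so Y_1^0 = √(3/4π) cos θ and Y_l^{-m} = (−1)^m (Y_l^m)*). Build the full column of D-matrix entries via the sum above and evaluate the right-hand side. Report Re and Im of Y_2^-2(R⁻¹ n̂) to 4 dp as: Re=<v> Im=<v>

Need the full column D^2_{m',-2} for m'=−2..2 at α=2.6311, β=1.2534, γ=1.9259.
cos(β/2)=0.809967, sin(β/2)=0.586475
d^2_{-2,-2}: single k=0 term ⇒ +0.430398;  D = -0.409780+0.131615i
d^2_{-1,-2}: single k=0 term ⇒ -0.623278;  D = -0.610889-0.123652i
d^2_{0,-2}: single k=0 term ⇒ +0.552726;  D = -0.419091-0.360372i
d^2_{1,-2}: single k=0 term ⇒ -0.326773;  D = -0.112079-0.306951i
d^2_{2,-2}: single k=0 term ⇒ +0.118304;  D = +0.018894-0.116785i
Y_2^{m'}(θ=1.1262,φ=3.6098) and Σ D·Y over m':
  (-0.4098+0.1316i)·(+0.1866-0.2536i)  (-0.6109-0.1237i)·(-0.2677+0.1354i)  (-0.4191-0.3604i)·(-0.1404+0.0000i)  (-0.1121-0.3070i)·(+0.2677+0.1354i)  (+0.0189-0.1168i)·(+0.1866+0.2536i)
Y_2^-2(R⁻¹ n̂) = +0.240693+0.015115i

Re=0.2407 Im=0.0151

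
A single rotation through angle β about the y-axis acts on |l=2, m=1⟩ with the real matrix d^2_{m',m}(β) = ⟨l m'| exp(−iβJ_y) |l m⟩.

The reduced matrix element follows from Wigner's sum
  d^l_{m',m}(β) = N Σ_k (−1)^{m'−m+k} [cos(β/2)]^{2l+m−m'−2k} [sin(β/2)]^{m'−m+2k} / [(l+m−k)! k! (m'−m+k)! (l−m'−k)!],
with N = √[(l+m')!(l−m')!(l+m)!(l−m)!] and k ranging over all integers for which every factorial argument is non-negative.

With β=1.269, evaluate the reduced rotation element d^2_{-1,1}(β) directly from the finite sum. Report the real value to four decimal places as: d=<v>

d=0.5603

d^2_{-1,1}(β=1.269) via Wigner's sum:
c=cos(1.269/2)=0.805368, s=sin(1.269/2)=0.592775; N=√[1·6·6·1]=6.000000
k∈{2,3} keeps every argument non-negative
  k=2: (−1)^0·6.0000/(2)·0.8054^2·0.5928^2 = +0.683738
  k=3: (−1)^1·6.0000/(6)·0.8054^0·0.5928^4 = -0.123469
d^2_{-1,1}(1.269) = +0.683738 -0.123469 = +0.560269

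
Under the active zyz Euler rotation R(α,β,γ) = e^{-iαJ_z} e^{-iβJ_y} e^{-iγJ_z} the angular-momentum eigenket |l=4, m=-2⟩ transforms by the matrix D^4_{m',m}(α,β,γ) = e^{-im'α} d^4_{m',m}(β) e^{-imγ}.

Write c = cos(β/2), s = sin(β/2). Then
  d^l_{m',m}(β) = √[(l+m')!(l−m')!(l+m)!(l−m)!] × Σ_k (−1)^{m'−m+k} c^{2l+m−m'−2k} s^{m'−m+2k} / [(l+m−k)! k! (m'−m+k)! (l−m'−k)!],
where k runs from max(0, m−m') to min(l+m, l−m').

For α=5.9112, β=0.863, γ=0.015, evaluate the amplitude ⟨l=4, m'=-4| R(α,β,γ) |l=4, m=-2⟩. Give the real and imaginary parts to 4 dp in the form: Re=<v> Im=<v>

Re=0.0585 Im=-0.5166

Split into d^4_{-4,-2}(β=0.863) × two z-phases.
Half-angle: c=0.908339, s=0.418234. N=√(1·40320·2·720)=7619.763776
k∈{2} keeps every argument non-negative
  k=2: (−1)^0·7619.7638/(1440)·0.9083^6·0.4182^2 = +0.519884
d^4_{-4,-2}(0.863) = +0.519884
Attach z-rotation phases: D = e^{-i(-4)(5.9112)}·(+0.519884)·e^{-i(-2)(0.015)} = +0.058547-0.516577i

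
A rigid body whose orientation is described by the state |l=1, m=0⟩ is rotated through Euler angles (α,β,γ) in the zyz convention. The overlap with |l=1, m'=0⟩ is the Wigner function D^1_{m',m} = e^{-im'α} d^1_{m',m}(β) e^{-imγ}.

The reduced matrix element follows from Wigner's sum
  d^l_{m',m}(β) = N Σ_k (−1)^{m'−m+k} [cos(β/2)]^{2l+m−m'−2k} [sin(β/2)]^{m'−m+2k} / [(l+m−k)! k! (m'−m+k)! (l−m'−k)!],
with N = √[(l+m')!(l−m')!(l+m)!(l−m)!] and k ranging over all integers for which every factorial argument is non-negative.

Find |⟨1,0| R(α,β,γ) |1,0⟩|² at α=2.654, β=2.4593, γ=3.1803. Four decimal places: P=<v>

D^1_{0,0}(2.654,2.4593,3.1803) = e^{-i·0·2.654}·d^1_{0,0}(2.4593)·e^{-i·0·3.1803}. Compute d first:
c=cos(2.4593/2)=0.334568, s=sin(2.4593/2)=0.942372; N=√[1·1·1·1]=1.000000
The bounds max(0,m−m')=0 and min(l+m,l−m')=1 give 2 terms
  k=0: (−1)^0·1.0000/(1)·0.3346^2·0.9424^0 = +0.111935
  k=1: (−1)^1·1.0000/(1)·0.3346^0·0.9424^2 = -0.888065
d^1_{0,0}(2.4593) = +0.111935 -0.888065 = -0.776129
|D^1_{0,0}|² = |d^1_{0,0}(β)|² = (-0.776129)² = 0.602376 (the z-rotation phases have unit modulus)

P=0.6024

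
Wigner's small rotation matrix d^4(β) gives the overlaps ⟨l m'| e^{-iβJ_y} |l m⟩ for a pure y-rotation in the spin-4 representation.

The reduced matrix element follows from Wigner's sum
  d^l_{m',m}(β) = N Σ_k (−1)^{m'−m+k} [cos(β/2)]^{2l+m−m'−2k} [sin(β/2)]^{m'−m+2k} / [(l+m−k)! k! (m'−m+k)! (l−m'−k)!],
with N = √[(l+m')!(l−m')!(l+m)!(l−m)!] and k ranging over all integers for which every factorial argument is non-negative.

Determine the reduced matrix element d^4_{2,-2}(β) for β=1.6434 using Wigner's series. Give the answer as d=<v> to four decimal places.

d^4_{2,-2}(β=1.6434) via Wigner's sum:
Half-angle: c=0.680977, s=0.732305. N=√(720·2·2·720)=1440.000000
k: max(0,(-2)−(2))=0 … min(4+(-2),4−(2))=2
  k=0: (−1)^4·1440.0000/(96)·0.6810^4·0.7323^4 = +0.927660
  k=1: (−1)^5·1440.0000/(120)·0.6810^2·0.7323^6 = -0.858217
  k=2: (−1)^6·1440.0000/(1440)·0.6810^0·0.7323^8 = +0.082705
d^4_{2,-2}(1.6434) = +0.927660 -0.858217 +0.082705 = +0.152149

d=0.1521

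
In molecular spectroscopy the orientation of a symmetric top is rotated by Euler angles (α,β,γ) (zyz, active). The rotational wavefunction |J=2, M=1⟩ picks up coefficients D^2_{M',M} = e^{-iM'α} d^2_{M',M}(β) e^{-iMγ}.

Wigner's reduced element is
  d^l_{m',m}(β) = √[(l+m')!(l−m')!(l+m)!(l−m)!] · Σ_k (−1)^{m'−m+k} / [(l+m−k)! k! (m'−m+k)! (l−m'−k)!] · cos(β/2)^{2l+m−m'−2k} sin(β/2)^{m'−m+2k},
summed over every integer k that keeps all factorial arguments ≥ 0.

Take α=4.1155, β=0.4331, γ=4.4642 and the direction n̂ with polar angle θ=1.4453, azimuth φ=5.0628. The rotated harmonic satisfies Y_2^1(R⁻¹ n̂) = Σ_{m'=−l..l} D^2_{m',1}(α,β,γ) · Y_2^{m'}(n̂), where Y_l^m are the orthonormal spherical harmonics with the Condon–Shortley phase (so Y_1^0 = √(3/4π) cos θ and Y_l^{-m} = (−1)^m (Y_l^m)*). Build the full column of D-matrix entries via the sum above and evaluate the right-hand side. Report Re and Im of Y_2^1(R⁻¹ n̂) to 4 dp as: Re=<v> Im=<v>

Need the full column D^2_{m',1} for m'=−2..2 at α=4.1155, β=0.4331, γ=4.4642.
cos(β/2)=0.976645, sin(β/2)=0.214861
d^2_{-2,1}: single k=3 term ⇒ +0.019375;  D = -0.015710-0.011340i
d^2_{-1,1}: k∈[2..3] ⇒ +0.132103 -0.002131 = +0.129971;  D = +0.122149-0.044408i
d^2_{0,1}: k∈[1..2] ⇒ +0.490280 -0.023729 = +0.466550;  D = -0.114607+0.452254i
d^2_{1,1}: k∈[0..1] ⇒ +0.909800 -0.132103 = +0.777698;  D = -0.516137-0.581736i
d^2_{2,1}: single k=0 term ⇒ -0.400312;  D = -0.396994+0.051429i
Y_2^{m'}(θ=1.4453,φ=5.0628) and Σ D·Y over m':
  (-0.0157-0.0113i)·(-0.2906+0.2452i)  (+0.1221-0.0444i)·(+0.0329+0.0901i)  (-0.1146+0.4523i)·(-0.3006+0.0000i)  (-0.5161-0.5817i)·(-0.0329+0.0901i)  (-0.3970+0.0514i)·(-0.2906-0.2452i)
Y_2^1(R⁻¹ n̂) = +0.247214-0.071903i

Re=0.2472 Im=-0.0719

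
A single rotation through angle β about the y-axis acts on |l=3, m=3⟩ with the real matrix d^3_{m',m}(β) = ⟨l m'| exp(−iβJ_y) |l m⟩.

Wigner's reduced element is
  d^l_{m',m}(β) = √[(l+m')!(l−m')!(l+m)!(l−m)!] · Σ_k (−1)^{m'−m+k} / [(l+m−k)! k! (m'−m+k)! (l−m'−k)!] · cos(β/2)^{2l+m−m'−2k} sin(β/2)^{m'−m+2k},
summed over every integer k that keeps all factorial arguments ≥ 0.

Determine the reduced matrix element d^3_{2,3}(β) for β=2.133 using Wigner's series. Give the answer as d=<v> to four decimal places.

d^3_{2,3}(β=2.133) via Wigner's sum:
Half-angle: c=0.483191, s=0.875515. N=√(120·1·720·1)=293.938769
k: max(0,(3)−(2))=1 … min(3+(3),3−(2))=1
  k=1: (−1)^0·293.9388/(120)·0.4832^5·0.8755^1 = +0.056485
d^3_{2,3}(2.133) = +0.056485

d=0.0565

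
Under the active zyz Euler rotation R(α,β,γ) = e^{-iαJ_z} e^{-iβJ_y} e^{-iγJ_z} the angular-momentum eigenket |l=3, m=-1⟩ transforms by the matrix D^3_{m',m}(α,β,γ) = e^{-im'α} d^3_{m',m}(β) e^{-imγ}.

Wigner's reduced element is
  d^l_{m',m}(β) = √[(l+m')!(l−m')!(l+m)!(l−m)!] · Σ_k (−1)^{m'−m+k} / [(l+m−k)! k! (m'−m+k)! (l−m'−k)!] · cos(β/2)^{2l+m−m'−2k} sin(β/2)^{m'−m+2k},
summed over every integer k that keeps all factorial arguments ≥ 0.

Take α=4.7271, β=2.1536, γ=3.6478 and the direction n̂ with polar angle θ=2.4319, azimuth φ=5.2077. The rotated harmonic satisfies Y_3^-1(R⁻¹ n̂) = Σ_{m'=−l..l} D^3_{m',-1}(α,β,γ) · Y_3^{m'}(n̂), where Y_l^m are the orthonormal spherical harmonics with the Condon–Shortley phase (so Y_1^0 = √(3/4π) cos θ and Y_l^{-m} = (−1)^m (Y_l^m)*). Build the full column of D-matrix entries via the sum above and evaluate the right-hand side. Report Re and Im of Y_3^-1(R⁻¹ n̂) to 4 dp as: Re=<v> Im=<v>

Need the full column D^3_{m',-1} for m'=−3..3 at α=4.7271, β=2.1536, γ=3.6478.
cos(β/2)=0.474148, sin(β/2)=0.880445
d^3_{-3,-1}: single k=2 term ⇒ +0.151742;  D = +0.079358-0.129337i
d^3_{-2,-1}: k∈[1..2] ⇒ +0.066723 -0.460128 = -0.393406;  D = -0.338308-0.200787i
d^3_{-1,-1}: k∈[0..2] ⇒ +0.011363 -0.313438 +0.810566 = +0.508491;  D = -0.253064+0.441046i
d^3_{0,-1}: k∈[0..2] ⇒ -0.073091 +0.756068 -0.868992 = -0.186015;  D = +0.162687+0.090192i
d^3_{1,-1}: k∈[0..2] ⇒ +0.235078 -1.080755 +0.465815 = -0.379862;  D = -0.179274+0.334897i
d^3_{2,-1}: k∈[0..1] ⇒ -0.460128 +0.793278 = +0.333149;  D = +0.295995+0.152891i
d^3_{3,-1}: single k=0 term ⇒ +0.523218;  D = -0.233254+0.468348i
Y_3^{m'}(θ=2.4319,φ=5.2077) and Σ D·Y over m':
  (+0.0794-0.1293i)·(-0.1150-0.0098i)  (-0.3383-0.2008i)·(+0.1804-0.2753i)  (-0.2531+0.4410i)·(+0.1879+0.3478i)  (+0.1627+0.0902i)·(+0.0348+0.0000i)  (-0.1793+0.3349i)·(-0.1879+0.3478i)  (+0.2960+0.1529i)·(+0.1804+0.2753i)  (-0.2333+0.4683i)·(+0.1150-0.0098i)
Y_3^-1(R⁻¹ n̂) = -0.415698+0.108948i

Re=-0.4157 Im=0.1089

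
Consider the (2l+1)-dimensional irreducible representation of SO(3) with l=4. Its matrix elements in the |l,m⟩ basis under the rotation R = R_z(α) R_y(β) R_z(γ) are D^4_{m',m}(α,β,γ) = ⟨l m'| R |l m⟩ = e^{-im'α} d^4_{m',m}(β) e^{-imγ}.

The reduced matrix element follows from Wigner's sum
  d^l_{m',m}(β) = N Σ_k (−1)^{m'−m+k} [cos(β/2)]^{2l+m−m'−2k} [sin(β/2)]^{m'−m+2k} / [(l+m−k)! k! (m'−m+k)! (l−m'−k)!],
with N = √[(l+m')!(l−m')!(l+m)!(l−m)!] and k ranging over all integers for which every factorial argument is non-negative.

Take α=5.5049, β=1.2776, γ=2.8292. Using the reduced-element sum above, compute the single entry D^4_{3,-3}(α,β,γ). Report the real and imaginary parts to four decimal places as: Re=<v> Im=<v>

D^4_{3,-3}(5.5049,1.2776,2.8292) = e^{-i·3·5.5049}·d^4_{3,-3}(1.2776)·e^{-i·-3·2.8292}. Compute d first:
c=cos(1.2776/2)=0.802812, s=sin(1.2776/2)=0.596232; N=√[5040·1·1·5040]=5040.000000
k∈{0,1} keeps every argument non-negative
  k=0: (−1)^6·5040.0000/(720)·0.8028^2·0.5962^6 = +0.202684
  k=1: (−1)^7·5040.0000/(5040)·0.8028^0·0.5962^8 = -0.015971
d^4_{3,-3}(1.2776) = +0.202684 -0.015971 = +0.186713
Attach z-rotation phases: D = e^{-i(3)(5.5049)}·(+0.186713)·e^{-i(-3)(2.8292)} = -0.032162-0.183922i

Re=-0.0322 Im=-0.1839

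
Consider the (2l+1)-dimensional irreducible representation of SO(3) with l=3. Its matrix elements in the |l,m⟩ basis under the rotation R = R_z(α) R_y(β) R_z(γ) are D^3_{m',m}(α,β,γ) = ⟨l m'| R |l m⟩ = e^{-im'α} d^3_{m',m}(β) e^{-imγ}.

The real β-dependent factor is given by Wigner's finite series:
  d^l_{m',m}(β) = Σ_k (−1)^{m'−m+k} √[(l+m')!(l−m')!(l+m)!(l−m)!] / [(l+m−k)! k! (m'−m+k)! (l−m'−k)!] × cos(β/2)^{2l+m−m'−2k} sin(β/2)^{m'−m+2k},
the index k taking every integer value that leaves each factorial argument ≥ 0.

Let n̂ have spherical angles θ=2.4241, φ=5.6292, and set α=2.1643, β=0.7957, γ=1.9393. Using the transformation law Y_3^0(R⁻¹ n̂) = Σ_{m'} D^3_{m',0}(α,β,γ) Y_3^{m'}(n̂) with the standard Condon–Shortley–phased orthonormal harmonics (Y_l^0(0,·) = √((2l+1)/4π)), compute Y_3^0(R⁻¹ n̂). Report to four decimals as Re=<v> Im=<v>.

Re=-0.6279 Im=0.0000

Need the full column D^3_{m',0} for m'=−3..3 at α=2.1643, β=0.7957, γ=1.9393.
cos(β/2)=0.921896, sin(β/2)=0.387437
d^3_{-3,0}: single k=3 term ⇒ +0.203782;  D = +0.199317+0.042423i
d^3_{-2,0}: k∈[2..3] ⇒ +0.593870 -0.104889 = +0.488981;  D = -0.183092-0.453409i
d^3_{-1,0}: k∈[1..3] ⇒ +0.893721 -0.473545 +0.027879 = +0.448054;  D = -0.250583+0.371431i
d^3_{0,0}: k∈[0..3] ⇒ +0.613892 -0.975827 +0.172350 -0.003382 = -0.192968;  D = -0.192968+0.000000i
d^3_{1,0}: k∈[0..2] ⇒ -0.893721 +0.473545 -0.027879 = -0.448054;  D = +0.250583+0.371431i
d^3_{2,0}: k∈[0..1] ⇒ +0.593870 -0.104889 = +0.488981;  D = -0.183092+0.453409i
d^3_{3,0}: single k=0 term ⇒ -0.203782;  D = -0.199317+0.042423i
Y_3^{m'}(θ=2.4241,φ=5.6292) and Σ D·Y over m':
  (+0.1993+0.0424i)·(-0.0452+0.1096i)  (-0.1831-0.4534i)·(-0.0865-0.3215i)  (-0.2506+0.3714i)·(+0.3101+0.2377i)  (-0.1930+0.0000i)·(+0.0454+0.0000i)  (+0.2506+0.3714i)·(-0.3101+0.2377i)  (-0.1831+0.4534i)·(-0.0865+0.3215i)  (-0.1993+0.0424i)·(+0.0452+0.1096i)
Y_3^0(R⁻¹ n̂) = -0.627853-0.000000i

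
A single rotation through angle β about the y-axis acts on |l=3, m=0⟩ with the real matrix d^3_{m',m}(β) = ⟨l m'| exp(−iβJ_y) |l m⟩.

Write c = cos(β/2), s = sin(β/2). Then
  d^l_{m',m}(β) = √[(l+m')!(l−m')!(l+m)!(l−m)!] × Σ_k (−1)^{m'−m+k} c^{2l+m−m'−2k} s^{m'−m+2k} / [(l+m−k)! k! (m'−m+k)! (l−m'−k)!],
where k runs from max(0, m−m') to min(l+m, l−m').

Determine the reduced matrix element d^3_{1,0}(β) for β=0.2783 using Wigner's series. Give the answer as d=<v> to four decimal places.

d^3_{1,0}(β=0.2783) via Wigner's sum:
c=cos(0.2783/2)=0.990334, s=sin(0.2783/2)=0.138701; N=√[24·2·6·6]=41.569219
k∈{0,1,2} keeps every argument non-negative
  k=0: (−1)^1·41.5692/(12)·0.9903^5·0.1387^1 = -0.457699
  k=1: (−1)^2·41.5692/(4)·0.9903^3·0.1387^3 = +0.026934
  k=2: (−1)^3·41.5692/(12)·0.9903^1·0.1387^5 = -0.000176
d^3_{1,0}(0.2783) = -0.457699 +0.026934 -0.000176 = -0.430942

d=-0.4309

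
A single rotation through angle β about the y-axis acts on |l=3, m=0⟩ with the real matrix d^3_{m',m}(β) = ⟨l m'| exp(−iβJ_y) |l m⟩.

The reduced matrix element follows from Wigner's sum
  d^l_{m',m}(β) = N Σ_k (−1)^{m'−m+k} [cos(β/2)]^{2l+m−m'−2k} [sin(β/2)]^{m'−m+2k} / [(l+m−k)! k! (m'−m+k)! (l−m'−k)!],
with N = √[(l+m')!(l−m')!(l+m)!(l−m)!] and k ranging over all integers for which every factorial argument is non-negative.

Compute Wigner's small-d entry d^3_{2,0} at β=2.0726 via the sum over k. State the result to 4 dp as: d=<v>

d^3_{2,0}(β=2.0726) via Wigner's sum:
Half-angle: c=0.509408, s=0.860525. N=√(120·1·6·6)=65.726707
Admissible k: 0..1 (factorial args all ≥0)
  k=0: (−1)^2·65.7267/(12)·0.5094^4·0.8605^2 = +0.273118
  k=1: (−1)^3·65.7267/(12)·0.5094^2·0.8605^4 = -0.779375
d^3_{2,0}(2.0726) = +0.273118 -0.779375 = -0.506257

d=-0.5063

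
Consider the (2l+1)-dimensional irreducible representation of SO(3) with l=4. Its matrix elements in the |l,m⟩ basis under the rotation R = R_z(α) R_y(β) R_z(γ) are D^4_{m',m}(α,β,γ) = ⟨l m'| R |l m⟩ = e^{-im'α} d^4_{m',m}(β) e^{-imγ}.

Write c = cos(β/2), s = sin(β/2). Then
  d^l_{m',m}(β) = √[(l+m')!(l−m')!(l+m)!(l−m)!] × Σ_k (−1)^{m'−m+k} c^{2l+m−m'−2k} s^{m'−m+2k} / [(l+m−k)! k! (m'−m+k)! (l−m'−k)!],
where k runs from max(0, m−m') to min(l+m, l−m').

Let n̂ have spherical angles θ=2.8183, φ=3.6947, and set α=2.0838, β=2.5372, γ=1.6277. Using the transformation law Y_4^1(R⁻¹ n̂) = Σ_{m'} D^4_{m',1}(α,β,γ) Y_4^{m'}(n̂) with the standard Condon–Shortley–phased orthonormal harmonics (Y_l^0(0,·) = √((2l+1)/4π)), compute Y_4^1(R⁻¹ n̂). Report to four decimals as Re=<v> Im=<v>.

Re=-0.1235 Im=0.2450

Need the full column D^4_{m',1} for m'=−4..4 at α=2.0838, β=2.5372, γ=1.6277.
cos(β/2)=0.297618, sin(β/2)=0.954685
d^4_{-4,1}: single k=5 term ⇒ +0.156448;  D = +0.142575+0.064409i
d^4_{-3,1}: k∈[4..5] ⇒ +0.086217 -0.532291 = -0.446073;  D = +0.039510+0.444320i
d^4_{-2,1}: k∈[3..5] ⇒ +0.028734 -0.443490 +0.912675 = +0.497919;  D = -0.410474+0.281841i
d^4_{-1,1}: k∈[2..5] ⇒ +0.006334 -0.195523 +1.005935 -0.690051 = +0.126695;  D = +0.113744+0.055803i
d^4_{0,1}: k∈[1..4] ⇒ +0.000883 -0.054518 +0.560975 -0.962044 = -0.454704;  D = +0.025860+0.453968i
d^4_{1,1}: k∈[0..3] ⇒ +0.000062 -0.009501 +0.195523 -0.670623 = -0.484540;  D = +0.407959-0.261435i
d^4_{2,1}: k∈[0..2] ⇒ -0.000838 +0.043100 -0.295660 = -0.253397;  D = -0.223832-0.118782i
d^4_{3,1}: k∈[0..1] ⇒ +0.005027 -0.086217 = -0.081190;  D = +0.002039+0.081164i
d^4_{4,1}: single k=0 term ⇒ -0.015204;  D = +0.013056-0.007793i
Y_4^{m'}(θ=2.8183,φ=3.6947) and Σ D·Y over m':
  (+0.1426+0.0644i)·(-0.0027-0.0036i)  (+0.0395+0.4443i)·(-0.0034-0.0379i)  (-0.4105+0.2818i)·(+0.0801-0.1598i)  (+0.1137+0.0558i)·(+0.3994-0.2466i)  (+0.0259+0.4540i)·(+0.4569+0.0000i)  (+0.4080-0.2614i)·(-0.3994-0.2466i)  (-0.2238-0.1188i)·(+0.0801+0.1598i)  (+0.0020+0.0812i)·(+0.0034-0.0379i)  (+0.0131-0.0078i)·(-0.0027+0.0036i)
Y_4^1(R⁻¹ n̂) = -0.123536+0.244956i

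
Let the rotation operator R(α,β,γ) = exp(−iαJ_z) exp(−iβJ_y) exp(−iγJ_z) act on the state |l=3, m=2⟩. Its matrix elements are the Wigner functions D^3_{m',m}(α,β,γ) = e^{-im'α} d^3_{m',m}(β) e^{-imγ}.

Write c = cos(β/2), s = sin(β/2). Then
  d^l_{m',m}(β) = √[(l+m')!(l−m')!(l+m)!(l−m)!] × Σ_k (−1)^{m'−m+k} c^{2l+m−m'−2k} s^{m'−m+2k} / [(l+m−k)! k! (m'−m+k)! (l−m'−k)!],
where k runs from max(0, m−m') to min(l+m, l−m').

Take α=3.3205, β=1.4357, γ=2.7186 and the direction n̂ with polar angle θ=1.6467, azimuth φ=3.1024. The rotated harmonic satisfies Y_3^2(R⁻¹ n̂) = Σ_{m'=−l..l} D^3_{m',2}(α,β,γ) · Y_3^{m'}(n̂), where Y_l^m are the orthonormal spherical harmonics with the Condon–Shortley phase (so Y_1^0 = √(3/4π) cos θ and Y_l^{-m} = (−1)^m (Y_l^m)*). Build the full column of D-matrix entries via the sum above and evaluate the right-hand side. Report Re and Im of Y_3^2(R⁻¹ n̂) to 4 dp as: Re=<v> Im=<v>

Need the full column D^3_{m',2} for m'=−3..3 at α=3.3205, β=1.4357, γ=2.7186.
cos(β/2)=0.753222, sin(β/2)=0.657767
d^3_{-3,2}: single k=5 term ⇒ +0.227174;  D = -0.042477-0.223167i
d^3_{-2,2}: k∈[4..5] ⇒ +0.531011 -0.080990 = +0.450021;  D = +0.161473+0.420054i
d^3_{-1,2}: k∈[3..4] ⇒ +0.769156 -0.293280 = +0.475876;  D = -0.247070-0.406711i
d^3_{0,2}: k∈[2..3] ⇒ +0.762774 -0.581693 = +0.181081;  D = +0.120055+0.135561i
d^3_{1,2}: k∈[1..2] ⇒ +0.504296 -0.769156 = -0.264859;  D = +0.208082+0.163866i
d^3_{2,2}: k∈[0..1] ⇒ +0.182615 -0.696314 = -0.513699;  D = -0.453695-0.240930i
d^3_{3,2}: single k=0 term ⇒ -0.390626;  D = +0.372094+0.118890i
Y_3^{m'}(θ=1.6467,φ=3.1024) and Σ D·Y over m':
  (-0.0425-0.2232i)·(-0.4108-0.0485i)  (+0.1615+0.4201i)·(-0.0768-0.0060i)  (-0.2471-0.4067i)·(+0.3127+0.0123i)  (+0.1201+0.1356i)·(+0.0841+0.0000i)  (+0.2081+0.1639i)·(-0.3127+0.0123i)  (-0.4537-0.2409i)·(-0.0768+0.0060i)  (+0.3721+0.1189i)·(+0.4108-0.0485i)
Y_3^2(R⁻¹ n̂) = +0.062397-0.060481i

Re=0.0624 Im=-0.0605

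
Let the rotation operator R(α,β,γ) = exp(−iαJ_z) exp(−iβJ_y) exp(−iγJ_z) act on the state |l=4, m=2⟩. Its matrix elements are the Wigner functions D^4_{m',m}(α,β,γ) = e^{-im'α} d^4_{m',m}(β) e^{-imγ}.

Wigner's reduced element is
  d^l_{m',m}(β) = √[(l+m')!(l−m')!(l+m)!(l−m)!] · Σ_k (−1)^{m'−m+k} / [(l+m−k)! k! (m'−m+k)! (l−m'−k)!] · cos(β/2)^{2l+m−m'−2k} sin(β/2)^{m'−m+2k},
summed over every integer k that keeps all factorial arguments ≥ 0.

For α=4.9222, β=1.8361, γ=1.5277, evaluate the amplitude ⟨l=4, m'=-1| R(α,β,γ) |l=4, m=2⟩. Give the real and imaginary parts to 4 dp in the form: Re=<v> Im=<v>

D^4_{-1,2}(4.9222,1.8361,1.5277) = e^{-i·-1·4.9222}·d^4_{-1,2}(1.8361)·e^{-i·2·1.5277}. Compute d first:
c=cos(1.8361/2)=0.607370, s=sin(1.8361/2)=0.794419; N=√[6·120·720·2]=1018.233765
Admissible k: 3..5 (factorial args all ≥0)
  k=3: (−1)^0·1018.2338/(72)·0.6074^5·0.7944^3 = +0.586046
  k=4: (−1)^1·1018.2338/(48)·0.6074^3·0.7944^5 = -1.503885
  k=5: (−1)^2·1018.2338/(240)·0.6074^1·0.7944^7 = +0.514560
d^4_{-1,2}(1.8361) = +0.586046 -1.503885 +0.514560 = -0.403279
Attach z-rotation phases: D = e^{-i(-1)(4.9222)}·(-0.403279)·e^{-i(2)(1.5277)} = +0.117636-0.385740i

Re=0.1176 Im=-0.3857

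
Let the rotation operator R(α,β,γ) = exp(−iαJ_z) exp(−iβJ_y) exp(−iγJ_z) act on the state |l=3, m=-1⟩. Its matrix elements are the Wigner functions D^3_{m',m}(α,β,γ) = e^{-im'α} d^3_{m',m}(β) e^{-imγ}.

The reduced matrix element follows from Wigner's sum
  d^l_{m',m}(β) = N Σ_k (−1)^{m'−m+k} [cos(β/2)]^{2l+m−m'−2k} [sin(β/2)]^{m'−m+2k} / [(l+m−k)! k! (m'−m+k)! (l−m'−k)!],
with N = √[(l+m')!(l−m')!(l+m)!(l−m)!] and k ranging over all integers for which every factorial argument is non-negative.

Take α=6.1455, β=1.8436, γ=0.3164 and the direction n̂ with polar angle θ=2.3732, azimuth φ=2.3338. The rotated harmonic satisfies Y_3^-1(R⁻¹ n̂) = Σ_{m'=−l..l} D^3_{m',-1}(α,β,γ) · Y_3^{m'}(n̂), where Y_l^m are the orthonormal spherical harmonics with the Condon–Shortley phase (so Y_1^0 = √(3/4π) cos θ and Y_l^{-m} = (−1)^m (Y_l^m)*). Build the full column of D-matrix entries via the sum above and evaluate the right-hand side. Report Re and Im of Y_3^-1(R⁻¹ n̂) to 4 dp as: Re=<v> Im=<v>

Re=-0.1364 Im=0.0218

Need the full column D^3_{m',-1} for m'=−3..3 at α=6.1455, β=1.8436, γ=0.3164.
cos(β/2)=0.604387, sin(β/2)=0.796691
d^3_{-3,-1}: single k=2 term ⇒ +0.328009;  D = +0.326478-0.031655i
d^3_{-2,-1}: k∈[1..2] ⇒ +0.203173 -0.706065 = -0.502893;  D = -0.502469-0.020628i
d^3_{-1,-1}: k∈[0..2] ⇒ +0.048741 -0.677533 +0.882960 = +0.254167;  D = +0.250119+0.045182i
d^3_{0,-1}: k∈[0..2] ⇒ -0.222565 +1.160184 -0.671978 = +0.265642;  D = +0.252456+0.082654i
d^3_{1,-1}: k∈[0..2] ⇒ +0.508150 -1.177279 +0.255705 = -0.413425;  D = -0.371530-0.181345i
d^3_{2,-1}: k∈[0..1] ⇒ -0.706065 +0.613429 = -0.092637;  D = -0.076884-0.051676i
d^3_{3,-1}: single k=0 term ⇒ +0.569948;  D = +0.424917+0.379850i
Y_3^{m'}(θ=2.3732,φ=2.3338) and Σ D·Y over m':
  (+0.3265-0.0317i)·(+0.1055-0.0922i)  (-0.5025-0.0206i)·(+0.0159-0.3546i)  (+0.2501+0.0452i)·(-0.2460-0.2573i)  (+0.2525+0.0827i)·(+0.1114+0.0000i)  (-0.3715-0.1813i)·(+0.2460-0.2573i)  (-0.0769-0.0517i)·(+0.0159+0.3546i)  (+0.4249+0.3798i)·(-0.1055-0.0922i)
Y_3^-1(R⁻¹ n̂) = -0.136358+0.021817i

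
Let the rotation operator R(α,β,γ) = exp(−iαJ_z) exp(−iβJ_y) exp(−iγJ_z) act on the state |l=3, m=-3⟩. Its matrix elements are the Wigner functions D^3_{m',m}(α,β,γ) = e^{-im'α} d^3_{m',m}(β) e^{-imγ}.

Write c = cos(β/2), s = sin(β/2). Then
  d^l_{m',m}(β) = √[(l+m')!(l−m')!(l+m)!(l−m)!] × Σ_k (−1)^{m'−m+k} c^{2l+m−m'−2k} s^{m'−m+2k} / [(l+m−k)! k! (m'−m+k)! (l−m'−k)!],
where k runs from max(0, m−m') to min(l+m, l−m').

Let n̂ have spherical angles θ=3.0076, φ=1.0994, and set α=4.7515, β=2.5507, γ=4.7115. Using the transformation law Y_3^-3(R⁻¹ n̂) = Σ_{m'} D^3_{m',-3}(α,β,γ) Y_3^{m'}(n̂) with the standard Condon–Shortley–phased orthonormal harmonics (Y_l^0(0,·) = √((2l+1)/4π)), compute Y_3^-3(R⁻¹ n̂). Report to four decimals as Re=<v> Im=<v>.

Re=0.0346 Im=0.1104

Need the full column D^3_{m',-3} for m'=−3..3 at α=4.7515, β=2.5507, γ=4.7115.
cos(β/2)=0.291167, sin(β/2)=0.956672
d^3_{-3,-3}: single k=0 term ⇒ +0.000609;  D = -0.000605-0.000070i
d^3_{-2,-3}: single k=0 term ⇒ -0.004904;  D = -0.000370+0.004890i
d^3_{-1,-3}: single k=0 term ⇒ +0.025477;  D = +0.025460+0.000928i
d^3_{0,-3}: single k=0 term ⇒ -0.096656;  D = -0.000258-0.096656i
d^3_{1,-3}: single k=0 term ⇒ +0.275031;  D = -0.274791+0.011487i
d^3_{2,-3}: single k=0 term ⇒ -0.571523;  D = +0.046179+0.569654i
d^3_{3,-3}: single k=0 term ⇒ +0.766618;  D = +0.761105-0.091774i
Y_3^{m'}(θ=3.0076,φ=1.0994) and Σ D·Y over m':
  (-0.0006-0.0001i)·(-0.0010+0.0002i)  (-0.0004+0.0049i)·(+0.0106+0.0146i)  (+0.0255+0.0009i)·(+0.0767-0.1504i)  (-0.0003-0.0967i)·(-0.7067+0.0000i)  (-0.2748+0.0115i)·(-0.0767-0.1504i)  (+0.0462+0.5697i)·(+0.0106-0.0146i)  (+0.7611-0.0918i)·(+0.0010+0.0002i)
Y_3^-3(R⁻¹ n̂) = +0.034582+0.110449i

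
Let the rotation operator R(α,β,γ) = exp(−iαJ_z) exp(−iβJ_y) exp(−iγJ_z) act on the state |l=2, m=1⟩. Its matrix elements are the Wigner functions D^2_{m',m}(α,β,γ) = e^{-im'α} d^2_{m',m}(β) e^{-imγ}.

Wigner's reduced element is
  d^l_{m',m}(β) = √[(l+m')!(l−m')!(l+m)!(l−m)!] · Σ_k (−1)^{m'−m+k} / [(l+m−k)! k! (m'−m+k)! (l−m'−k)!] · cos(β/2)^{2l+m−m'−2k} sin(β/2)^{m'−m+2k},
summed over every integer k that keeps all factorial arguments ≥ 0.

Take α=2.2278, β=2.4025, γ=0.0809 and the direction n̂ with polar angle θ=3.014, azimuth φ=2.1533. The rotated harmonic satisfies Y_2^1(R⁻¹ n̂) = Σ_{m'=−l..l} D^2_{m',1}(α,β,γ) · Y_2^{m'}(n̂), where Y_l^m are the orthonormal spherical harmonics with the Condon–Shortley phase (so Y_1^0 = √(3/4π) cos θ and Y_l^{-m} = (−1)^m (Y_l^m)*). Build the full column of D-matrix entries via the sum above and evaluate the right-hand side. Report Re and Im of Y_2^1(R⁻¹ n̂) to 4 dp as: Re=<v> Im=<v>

Re=-0.3615 Im=0.0353

Need the full column D^2_{m',1} for m'=−2..2 at α=2.2278, β=2.4025, γ=0.0809.
cos(β/2)=0.361192, sin(β/2)=0.932491
d^2_{-2,1}: single k=3 term ⇒ +0.585737;  D = -0.194059-0.552657i
d^2_{-1,1}: k∈[2..3] ⇒ +0.340320 -0.756100 = -0.415779;  D = +0.226500-0.348669i
d^2_{0,1}: k∈[1..2] ⇒ +0.107631 -0.717379 = -0.609748;  D = -0.607754+0.049275i
d^2_{1,1}: k∈[0..1] ⇒ +0.017020 -0.340320 = -0.323301;  D = +0.217497+0.239204i
d^2_{2,1}: single k=0 term ⇒ -0.087880;  D = +0.015378-0.086524i
Y_2^{m'}(θ=3.014,φ=2.1533) and Σ D·Y over m':
  (-0.1941-0.5527i)·(-0.0025+0.0057i)  (+0.2265-0.3487i)·(+0.0536+0.0814i)  (-0.6078+0.0493i)·(+0.6155+0.0000i)  (+0.2175+0.2392i)·(-0.0536+0.0814i)  (+0.0154-0.0865i)·(-0.0025-0.0057i)
Y_2^1(R⁻¹ n̂) = -0.361534+0.035321i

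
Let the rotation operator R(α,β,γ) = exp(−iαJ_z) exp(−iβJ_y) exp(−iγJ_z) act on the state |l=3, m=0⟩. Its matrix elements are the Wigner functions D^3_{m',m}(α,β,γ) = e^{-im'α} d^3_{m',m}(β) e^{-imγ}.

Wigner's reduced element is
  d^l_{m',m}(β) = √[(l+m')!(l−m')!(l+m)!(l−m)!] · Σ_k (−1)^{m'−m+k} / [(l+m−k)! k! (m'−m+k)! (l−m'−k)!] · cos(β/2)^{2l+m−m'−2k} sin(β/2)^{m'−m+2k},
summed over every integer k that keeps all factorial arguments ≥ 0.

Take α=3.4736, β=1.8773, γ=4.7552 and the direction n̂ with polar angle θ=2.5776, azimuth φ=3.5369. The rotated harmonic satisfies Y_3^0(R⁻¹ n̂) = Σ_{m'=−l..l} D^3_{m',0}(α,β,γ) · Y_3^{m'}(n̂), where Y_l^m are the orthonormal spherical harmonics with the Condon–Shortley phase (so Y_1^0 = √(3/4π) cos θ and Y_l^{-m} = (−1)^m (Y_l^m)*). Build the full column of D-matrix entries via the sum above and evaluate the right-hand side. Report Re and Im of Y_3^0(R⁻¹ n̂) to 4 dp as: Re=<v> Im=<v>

Re=-0.0240 Im=0.0000

Need the full column D^3_{m',0} for m'=−3..3 at α=3.4736, β=1.8773, γ=4.7552.
cos(β/2)=0.590878, sin(β/2)=0.806761
d^3_{-3,0}: single k=3 term ⇒ +0.484443;  D = -0.263365-0.406600i
d^3_{-2,0}: k∈[2..3] ⇒ +0.434551 -0.810095 = -0.375543;  D = -0.295750-0.231441i
d^3_{-1,0}: k∈[1..3] ⇒ +0.201291 -1.125744 +0.699541 = -0.224912;  D = +0.212630+0.073308i
d^3_{0,0}: k∈[0..3] ⇒ +0.042558 -0.714040 +1.331121 -0.275721 = +0.383918;  D = +0.383918+0.000000i
d^3_{1,0}: k∈[0..2] ⇒ -0.201291 +1.125744 -0.699541 = +0.224912;  D = -0.212630+0.073308i
d^3_{2,0}: k∈[0..1] ⇒ +0.434551 -0.810095 = -0.375543;  D = -0.295750+0.231441i
d^3_{3,0}: single k=0 term ⇒ -0.484443;  D = +0.263365-0.406600i
Y_3^{m'}(θ=2.5776,φ=3.5369) and Σ D·Y over m':
  (-0.2634-0.4066i)·(-0.0239+0.0591i)  (-0.2957-0.2314i)·(-0.1736+0.1754i)  (+0.2126+0.0733i)·(-0.4099+0.1711i)  (+0.3839+0.0000i)·(-0.1801+0.0000i)  (-0.2126+0.0733i)·(+0.4099+0.1711i)  (-0.2957+0.2314i)·(-0.1736-0.1754i)  (+0.2634-0.4066i)·(+0.0239+0.0591i)
Y_3^0(R⁻¹ n̂) = -0.024040+0.000000i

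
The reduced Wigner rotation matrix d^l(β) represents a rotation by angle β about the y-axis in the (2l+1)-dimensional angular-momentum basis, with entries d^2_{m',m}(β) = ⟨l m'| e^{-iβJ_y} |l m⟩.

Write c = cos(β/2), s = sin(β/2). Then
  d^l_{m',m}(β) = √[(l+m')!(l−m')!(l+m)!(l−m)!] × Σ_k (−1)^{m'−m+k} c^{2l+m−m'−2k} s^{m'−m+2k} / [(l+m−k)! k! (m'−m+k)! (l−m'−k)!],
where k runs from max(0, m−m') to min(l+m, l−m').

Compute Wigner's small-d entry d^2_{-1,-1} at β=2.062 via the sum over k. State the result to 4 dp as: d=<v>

d^2_{-1,-1}(β=2.062) via Wigner's sum:
Half-angle: c=0.513961, s=0.857813. N=√(1·6·1·6)=6.000000
The bounds max(0,m−m')=0 and min(l+m,l−m')=1 give 2 terms
  k=0: (−1)^0·6.0000/(6)·0.5140^4·0.8578^0 = +0.069779
  k=1: (−1)^1·6.0000/(2)·0.5140^2·0.8578^2 = -0.583133
d^2_{-1,-1}(2.062) = +0.069779 -0.583133 = -0.513355

d=-0.5134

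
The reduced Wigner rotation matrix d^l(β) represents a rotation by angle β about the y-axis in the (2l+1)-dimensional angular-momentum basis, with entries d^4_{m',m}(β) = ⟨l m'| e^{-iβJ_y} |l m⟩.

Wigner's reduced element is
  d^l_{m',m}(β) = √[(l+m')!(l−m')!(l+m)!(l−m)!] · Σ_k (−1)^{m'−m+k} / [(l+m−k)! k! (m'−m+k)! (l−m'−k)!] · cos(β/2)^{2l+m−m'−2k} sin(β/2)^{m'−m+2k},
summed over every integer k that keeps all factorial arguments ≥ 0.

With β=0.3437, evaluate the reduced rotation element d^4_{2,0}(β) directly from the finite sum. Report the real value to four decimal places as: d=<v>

d^4_{2,0}(β=0.3437) via Wigner's sum:
With c≡cos(β/2)=0.985270 and s≡sin(β/2)=0.171005, N=[720·2·24·24]^{1/2}=910.735966
k: max(0,(0)−(2))=0 … min(4+(0),4−(2))=2
  k=0: (−1)^2·910.7360/(96)·0.9853^6·0.1710^2 = +0.253789
  k=1: (−1)^3·910.7360/(36)·0.9853^4·0.1710^4 = -0.020387
  k=2: (−1)^4·910.7360/(96)·0.9853^2·0.1710^6 = +0.000230
d^4_{2,0}(0.3437) = +0.253789 -0.020387 +0.000230 = +0.233632

d=0.2336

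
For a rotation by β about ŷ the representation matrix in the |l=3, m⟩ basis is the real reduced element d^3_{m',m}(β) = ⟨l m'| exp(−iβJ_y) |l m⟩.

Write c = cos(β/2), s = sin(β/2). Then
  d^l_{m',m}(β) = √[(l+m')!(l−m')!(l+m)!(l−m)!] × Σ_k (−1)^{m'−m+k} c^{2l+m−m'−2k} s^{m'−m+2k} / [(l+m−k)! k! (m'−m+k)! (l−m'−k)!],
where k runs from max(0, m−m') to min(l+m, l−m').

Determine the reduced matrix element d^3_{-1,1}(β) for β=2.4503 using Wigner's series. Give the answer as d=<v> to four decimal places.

d=0.0440

d^3_{-1,1}(β=2.4503) via Wigner's sum:
With c≡cos(β/2)=0.338805 and s≡sin(β/2)=0.940857, N=[2·24·24·2]^{1/2}=48.000000
k: max(0,(1)−(-1))=2 … min(3+(1),3−(-1))=4
  k=2: (−1)^0·48.0000/(8)·0.3388^4·0.9409^2 = +0.069984
  k=3: (−1)^1·48.0000/(6)·0.3388^2·0.9409^4 = -0.719587
  k=4: (−1)^2·48.0000/(48)·0.3388^0·0.9409^6 = +0.693651
d^3_{-1,1}(2.4503) = +0.069984 -0.719587 +0.693651 = +0.044048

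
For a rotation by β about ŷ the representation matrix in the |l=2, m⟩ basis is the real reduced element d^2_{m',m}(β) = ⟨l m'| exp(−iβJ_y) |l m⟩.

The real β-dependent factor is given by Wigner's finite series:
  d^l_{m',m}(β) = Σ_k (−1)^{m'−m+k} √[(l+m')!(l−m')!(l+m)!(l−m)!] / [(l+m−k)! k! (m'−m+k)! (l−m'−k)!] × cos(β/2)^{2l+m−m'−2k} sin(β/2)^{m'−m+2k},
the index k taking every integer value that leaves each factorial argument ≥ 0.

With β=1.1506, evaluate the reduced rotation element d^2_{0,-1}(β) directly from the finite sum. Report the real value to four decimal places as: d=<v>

d=-0.4562

d^2_{0,-1}(β=1.1506) via Wigner's sum:
Half-angle: c=0.839029, s=0.544087. N=√(2·2·1·6)=4.898979
k∈{0,1} keeps every argument non-negative
  k=0: (−1)^1·4.8990/(2)·0.8390^3·0.5441^1 = -0.787181
  k=1: (−1)^2·4.8990/(2)·0.8390^1·0.5441^3 = +0.331022
d^2_{0,-1}(1.1506) = -0.787181 +0.331022 = -0.456159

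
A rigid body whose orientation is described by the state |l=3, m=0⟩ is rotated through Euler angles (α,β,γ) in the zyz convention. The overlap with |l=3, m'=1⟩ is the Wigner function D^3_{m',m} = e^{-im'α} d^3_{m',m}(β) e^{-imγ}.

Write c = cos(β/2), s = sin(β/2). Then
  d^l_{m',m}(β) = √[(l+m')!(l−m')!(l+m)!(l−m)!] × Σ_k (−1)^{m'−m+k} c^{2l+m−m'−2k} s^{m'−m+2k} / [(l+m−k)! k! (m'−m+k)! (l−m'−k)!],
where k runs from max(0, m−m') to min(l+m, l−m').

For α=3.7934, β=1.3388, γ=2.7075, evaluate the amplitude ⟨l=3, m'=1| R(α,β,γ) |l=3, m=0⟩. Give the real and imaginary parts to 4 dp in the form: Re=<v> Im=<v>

D^3_{1,0}(3.7934,1.3388,2.7075) = e^{-i·1·3.7934}·d^3_{1,0}(1.3388)·e^{-i·0·2.7075}. Compute d first:
c=cos(1.3388/2)=0.784194, s=sin(1.3388/2)=0.620516; N=√[24·2·6·6]=41.569219
k∈{0,1,2} keeps every argument non-negative
  k=0: (−1)^1·41.5692/(12)·0.7842^5·0.6205^1 = -0.637472
  k=1: (−1)^2·41.5692/(4)·0.7842^3·0.6205^3 = +1.197404
  k=2: (−1)^3·41.5692/(12)·0.7842^1·0.6205^5 = -0.249907
d^3_{1,0}(1.3388) = -0.637472 +1.197404 -0.249907 = +0.310025
Attach z-rotation phases: D = e^{-i(1)(3.7934)}·(+0.310025)·e^{-i(0)(2.7075)} = -0.246467+0.188069i

Re=-0.2465 Im=0.1881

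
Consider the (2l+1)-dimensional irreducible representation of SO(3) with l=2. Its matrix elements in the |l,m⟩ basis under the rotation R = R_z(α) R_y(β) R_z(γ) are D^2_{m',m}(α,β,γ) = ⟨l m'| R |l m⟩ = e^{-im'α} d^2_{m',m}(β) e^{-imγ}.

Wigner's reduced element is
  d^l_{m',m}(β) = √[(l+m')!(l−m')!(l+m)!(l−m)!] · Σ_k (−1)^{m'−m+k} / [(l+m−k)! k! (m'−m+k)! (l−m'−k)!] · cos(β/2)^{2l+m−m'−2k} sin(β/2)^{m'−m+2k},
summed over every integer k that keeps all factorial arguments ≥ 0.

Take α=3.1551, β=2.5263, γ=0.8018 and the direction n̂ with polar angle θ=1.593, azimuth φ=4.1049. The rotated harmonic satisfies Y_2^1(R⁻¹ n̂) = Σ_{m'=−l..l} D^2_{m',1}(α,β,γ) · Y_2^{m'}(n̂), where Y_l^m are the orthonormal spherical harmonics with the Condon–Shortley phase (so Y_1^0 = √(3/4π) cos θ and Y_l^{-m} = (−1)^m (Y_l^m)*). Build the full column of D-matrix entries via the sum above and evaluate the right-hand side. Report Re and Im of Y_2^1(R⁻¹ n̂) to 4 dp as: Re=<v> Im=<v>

Need the full column D^2_{m',1} for m'=−2..2 at α=3.1551, β=2.5263, γ=0.8018.
cos(β/2)=0.302816, sin(β/2)=0.953049
d^2_{-2,1}: single k=3 term ⇒ +0.524270;  D = +0.374628-0.366760i
d^2_{-1,1}: k∈[2..3] ⇒ +0.249868 -0.825013 = -0.575145;  D = +0.405510-0.407865i
d^2_{0,1}: k∈[1..2] ⇒ +0.064823 -0.642097 = -0.577274;  D = -0.401445+0.414834i
d^2_{1,1}: k∈[0..1] ⇒ +0.008408 -0.249868 = -0.241459;  D = +0.165555-0.175767i
d^2_{2,1}: single k=0 term ⇒ -0.052928;  D = -0.035766+0.039015i
Y_2^{m'}(θ=1.593,φ=4.1049) and Σ D·Y over m':
  (+0.3746-0.3668i)·(-0.1345-0.3619i)  (+0.4055-0.4079i)·(+0.0098-0.0141i)  (-0.4014+0.4148i)·(-0.3149+0.0000i)  (+0.1656-0.1758i)·(-0.0098-0.0141i)  (-0.0358+0.0390i)·(-0.1345+0.3619i)
Y_2^1(R⁻¹ n̂) = -0.071869-0.245396i

Re=-0.0719 Im=-0.2454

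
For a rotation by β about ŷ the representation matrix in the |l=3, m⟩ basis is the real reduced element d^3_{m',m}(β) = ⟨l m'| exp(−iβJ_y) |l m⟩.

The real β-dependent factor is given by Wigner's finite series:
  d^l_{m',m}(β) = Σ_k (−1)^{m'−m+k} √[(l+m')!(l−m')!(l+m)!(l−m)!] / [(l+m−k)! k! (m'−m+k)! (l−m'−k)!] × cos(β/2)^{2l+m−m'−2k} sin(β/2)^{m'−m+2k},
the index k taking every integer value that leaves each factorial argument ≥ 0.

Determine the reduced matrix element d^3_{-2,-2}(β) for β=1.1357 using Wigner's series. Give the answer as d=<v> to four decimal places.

d^3_{-2,-2}(β=1.1357) via Wigner's sum:
c=cos(1.1357/2)=0.843059, s=sin(1.1357/2)=0.537821; N=√[1·120·1·120]=120.000000
k: max(0,(-2)−(-2))=0 … min(3+(-2),3−(-2))=1
  k=0: (−1)^0·120.0000/(120)·0.8431^6·0.5378^0 = +0.359045
  k=1: (−1)^1·120.0000/(24)·0.8431^4·0.5378^2 = -0.730596
d^3_{-2,-2}(1.1357) = +0.359045 -0.730596 = -0.371551

d=-0.3716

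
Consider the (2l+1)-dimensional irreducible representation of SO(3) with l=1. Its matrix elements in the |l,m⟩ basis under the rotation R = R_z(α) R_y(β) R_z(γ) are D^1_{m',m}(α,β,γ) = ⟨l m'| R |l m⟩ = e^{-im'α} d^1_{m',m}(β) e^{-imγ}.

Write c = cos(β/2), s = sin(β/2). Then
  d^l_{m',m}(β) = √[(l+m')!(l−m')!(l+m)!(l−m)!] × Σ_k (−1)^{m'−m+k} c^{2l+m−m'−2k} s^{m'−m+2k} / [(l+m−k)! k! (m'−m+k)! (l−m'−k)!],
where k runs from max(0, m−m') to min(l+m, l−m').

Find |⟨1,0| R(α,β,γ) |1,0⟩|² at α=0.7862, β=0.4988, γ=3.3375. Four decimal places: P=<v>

P=0.7712

First d^1_{0,0}(β=0.4988), then the phase factors e^{-i(0)α} and e^{-i(0)γ}:
c=cos(0.4988/2)=0.969061, s=sin(0.4988/2)=0.246823; N=√[1·1·1·1]=1.000000
The bounds max(0,m−m')=0 and min(l+m,l−m')=1 give 2 terms
  k=0: (−1)^0·1.0000/(1)·0.9691^2·0.2468^0 = +0.939079
  k=1: (−1)^1·1.0000/(1)·0.9691^0·0.2468^2 = -0.060921
d^1_{0,0}(0.4988) = +0.939079 -0.060921 = +0.878157
|D^1_{0,0}|² = |d^1_{0,0}(β)|² = (+0.878157)² = 0.771160 (the z-rotation phases have unit modulus)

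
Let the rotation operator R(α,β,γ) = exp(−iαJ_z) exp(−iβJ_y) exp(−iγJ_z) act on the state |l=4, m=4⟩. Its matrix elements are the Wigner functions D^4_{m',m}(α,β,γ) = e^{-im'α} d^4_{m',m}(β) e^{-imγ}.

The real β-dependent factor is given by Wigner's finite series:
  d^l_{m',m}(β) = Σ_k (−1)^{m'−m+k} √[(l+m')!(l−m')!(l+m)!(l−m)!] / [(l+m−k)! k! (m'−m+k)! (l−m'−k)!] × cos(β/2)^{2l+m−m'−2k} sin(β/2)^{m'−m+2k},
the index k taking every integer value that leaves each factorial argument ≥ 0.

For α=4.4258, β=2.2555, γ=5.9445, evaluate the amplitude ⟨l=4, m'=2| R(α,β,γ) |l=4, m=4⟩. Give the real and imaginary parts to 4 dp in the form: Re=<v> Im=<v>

Re=0.0094 Im=-0.0251

D^4_{2,4}(4.4258,2.2555,5.9445) = e^{-i·2·4.4258}·d^4_{2,4}(2.2555)·e^{-i·4·5.9445}. Compute d first:
c=cos(2.2555/2)=0.428694, s=sin(2.2555/2)=0.903450; N=√[720·2·40320·1]=7619.763776
The bounds max(0,m−m')=2 and min(l+m,l−m')=2 give 1 term
  k=2: (−1)^0·7619.7638/(1440)·0.4287^6·0.9034^2 = +0.026808
d^4_{2,4}(2.2555) = +0.026808
Phases: e^{-i·(2)·4.4258}=-0.840182-0.542305i, e^{-i·(4)·5.9445}=+0.214378+0.976751i ⇒ D=+0.009372-0.025117i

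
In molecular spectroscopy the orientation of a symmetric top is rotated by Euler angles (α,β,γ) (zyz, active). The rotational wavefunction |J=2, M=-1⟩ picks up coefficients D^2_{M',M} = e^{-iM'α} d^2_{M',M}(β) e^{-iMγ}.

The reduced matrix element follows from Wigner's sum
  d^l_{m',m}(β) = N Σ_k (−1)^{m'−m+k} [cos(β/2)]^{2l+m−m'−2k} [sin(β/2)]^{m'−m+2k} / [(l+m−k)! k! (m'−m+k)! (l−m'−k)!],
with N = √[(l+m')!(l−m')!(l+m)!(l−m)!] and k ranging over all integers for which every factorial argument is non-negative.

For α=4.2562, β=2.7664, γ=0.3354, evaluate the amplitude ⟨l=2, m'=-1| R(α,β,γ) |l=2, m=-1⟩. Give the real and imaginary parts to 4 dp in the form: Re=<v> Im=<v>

D^2_{-1,-1}(4.2562,2.7664,0.3354) = e^{-i·-1·4.2562}·d^2_{-1,-1}(2.7664)·e^{-i·-1·0.3354}. Compute d first:
With c≡cos(β/2)=0.186498 and s≡sin(β/2)=0.982455, N=[1·6·1·6]^{1/2}=6.000000
Admissible k: 0..1 (factorial args all ≥0)
  k=0: (−1)^0·6.0000/(6)·0.1865^4·0.9825^0 = +0.001210
  k=1: (−1)^1·6.0000/(2)·0.1865^2·0.9825^2 = -0.100715
d^2_{-1,-1}(2.7664) = +0.001210 -0.100715 = -0.099505
D = (-0.440530-0.897738i)·(-0.099505)·(+0.944279+0.329147i) = +0.011990+0.098780i

Re=0.0120 Im=0.0988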